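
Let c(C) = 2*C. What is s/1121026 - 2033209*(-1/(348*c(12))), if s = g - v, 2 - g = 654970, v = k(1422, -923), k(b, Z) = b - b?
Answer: 1136904929849/4681404576 ≈ 242.86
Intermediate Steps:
k(b, Z) = 0
v = 0
g = -654968 (g = 2 - 1*654970 = 2 - 654970 = -654968)
s = -654968 (s = -654968 - 1*0 = -654968 + 0 = -654968)
s/1121026 - 2033209*(-1/(348*c(12))) = -654968/1121026 - 2033209/((58*(-6))*(2*12)) = -654968*1/1121026 - 2033209/((-348*24)) = -327484/560513 - 2033209/(-8352) = -327484/560513 - 2033209*(-1/8352) = -327484/560513 + 2033209/8352 = 1136904929849/4681404576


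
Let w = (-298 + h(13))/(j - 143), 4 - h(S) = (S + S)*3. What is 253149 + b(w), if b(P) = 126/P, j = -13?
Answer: 7849257/31 ≈ 2.5320e+5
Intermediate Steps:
h(S) = 4 - 6*S (h(S) = 4 - (S + S)*3 = 4 - 2*S*3 = 4 - 6*S)
w = 31/13 (w = (-298 + (4 - 6*13))/(-13 - 143) = (-298 + (4 - 78))/(-156) = (-298 - 74)*(-1/156) = -372*(-1/156) = 31/13 ≈ 2.3846)
253149 + b(w) = 253149 + 126/(31/13) = 253149 + 126*(13/31) = 253149 + 1638/31 = 7849257/31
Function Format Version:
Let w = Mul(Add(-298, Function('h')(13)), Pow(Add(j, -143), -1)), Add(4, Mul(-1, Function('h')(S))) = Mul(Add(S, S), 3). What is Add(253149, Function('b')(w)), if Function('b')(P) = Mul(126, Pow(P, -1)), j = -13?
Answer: Rational(7849257, 31) ≈ 2.5320e+5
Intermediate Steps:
Function('h')(S) = Add(4, Mul(-6, S)) (Function('h')(S) = Add(4, Mul(-1, Mul(Add(S, S), 3))) = Add(4, Mul(-1, Mul(Mul(2, S), 3))) = Add(4, Mul(-1, Mul(6, S))) = Add(4, Mul(-6, S)))
w = Rational(31, 13) (w = Mul(Add(-298, Add(4, Mul(-6, 13))), Pow(Add(-13, -143), -1)) = Mul(Add(-298, Add(4, -78)), Pow(-156, -1)) = Mul(Add(-298, -74), Rational(-1, 156)) = Mul(-372, Rational(-1, 156)) = Rational(31, 13) ≈ 2.3846)
Add(253149, Function('b')(w)) = Add(253149, Mul(126, Pow(Rational(31, 13), -1))) = Add(253149, Mul(126, Rational(13, 31))) = Add(253149, Rational(1638, 31)) = Rational(7849257, 31)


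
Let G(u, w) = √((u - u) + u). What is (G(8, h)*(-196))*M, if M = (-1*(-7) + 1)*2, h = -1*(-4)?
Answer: -6272*√2 ≈ -8870.0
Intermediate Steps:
h = 4
G(u, w) = √u (G(u, w) = √(0 + u) = √u)
M = 16 (M = (7 + 1)*2 = 8*2 = 16)
(G(8, h)*(-196))*M = (√8*(-196))*16 = ((2*√2)*(-196))*16 = -392*√2*16 = -6272*√2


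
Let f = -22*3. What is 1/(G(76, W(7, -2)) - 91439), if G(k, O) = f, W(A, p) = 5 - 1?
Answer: -1/91505 ≈ -1.0928e-5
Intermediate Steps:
W(A, p) = 4
f = -66
G(k, O) = -66
1/(G(76, W(7, -2)) - 91439) = 1/(-66 - 91439) = 1/(-91505) = -1/91505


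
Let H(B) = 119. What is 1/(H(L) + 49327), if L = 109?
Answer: 1/49446 ≈ 2.0224e-5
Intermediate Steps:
1/(H(L) + 49327) = 1/(119 + 49327) = 1/49446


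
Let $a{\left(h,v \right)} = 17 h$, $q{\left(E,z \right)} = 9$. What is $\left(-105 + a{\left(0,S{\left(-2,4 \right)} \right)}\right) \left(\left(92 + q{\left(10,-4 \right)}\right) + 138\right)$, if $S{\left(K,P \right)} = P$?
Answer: $-25095$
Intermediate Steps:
$\left(-105 + a{\left(0,S{\left(-2,4 \right)} \right)}\right) \left(\left(92 + q{\left(10,-4 \right)}\right) + 138\right) = \left(-105 + 17 \cdot 0\right) \left(\left(92 + 9\right) + 138\right) = \left(-105 + 0\right) \left(101 + 138\right) = \left(-105\right) 239 = -25095$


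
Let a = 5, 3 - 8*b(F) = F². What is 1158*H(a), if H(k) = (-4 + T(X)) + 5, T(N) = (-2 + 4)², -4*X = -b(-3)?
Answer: 5790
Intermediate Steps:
b(F) = 3/8 - F²/8
X = -3/16 (X = -(-1)*(3/8 - ⅛*(-3)²)/4 = -(-1)*(3/8 - ⅛*9)/4 = -(-1)*(3/8 - 9/8)/4 = -(-1)*(-3)/(4*4) = -¼*¾ = -3/16 ≈ -0.18750)
T(N) = 4 (T(N) = 2² = 4)
H(k) = 5 (H(k) = (-4 + 4) + 5 = 0 + 5 = 5)
1158*H(a) = 1158*5 = 5790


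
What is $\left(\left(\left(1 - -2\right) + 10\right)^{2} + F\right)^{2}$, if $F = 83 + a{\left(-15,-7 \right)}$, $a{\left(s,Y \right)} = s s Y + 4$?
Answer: $1739761$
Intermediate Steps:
$a{\left(s,Y \right)} = 4 + Y s^{2}$ ($a{\left(s,Y \right)} = s^{2} Y + 4 = Y s^{2} + 4 = 4 + Y s^{2}$)
$F = -1488$ ($F = 83 + \left(4 - 7 \left(-15\right)^{2}\right) = 83 + \left(4 - 1575\right) = 83 - 1571 = -1488$)
$\left(\left(\left(1 - -2\right) + 10\right)^{2} + F\right)^{2} = \left(\left(\left(1 - -2\right) + 10\right)^{2} - 1488\right)^{2} = \left(\left(\left(1 + 2\right) + 10\right)^{2} - 1488\right)^{2} = \left(\left(3 + 10\right)^{2} - 1488\right)^{2} = \left(13^{2} - 1488\right)^{2} = \left(169 - 1488\right)^{2} = \left(-1319\right)^{2} = 1739761$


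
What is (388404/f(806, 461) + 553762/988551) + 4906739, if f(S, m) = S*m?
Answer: 901152207564594935/183655970433 ≈ 4.9067e+6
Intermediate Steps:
(388404/f(806, 461) + 553762/988551) + 4906739 = (388404/((806*461)) + 553762/988551) + 4906739 = (388404/371566 + 553762*(1/988551)) + 4906739 = (388404*(1/371566) + 553762/988551) + 4906739 = (194202/185783 + 553762/988551) + 4906739 = 294858146948/183655970433 + 4906739 = 901152207564594935/183655970433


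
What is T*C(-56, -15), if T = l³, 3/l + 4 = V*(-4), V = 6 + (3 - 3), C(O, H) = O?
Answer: 27/392 ≈ 0.068878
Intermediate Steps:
V = 6 (V = 6 + 0 = 6)
l = -3/28 (l = 3/(-4 + 6*(-4)) = 3/(-4 - 24) = 3/(-28) = 3*(-1/28) = -3/28 ≈ -0.10714)
T = -27/21952 (T = (-3/28)³ = -27/21952 ≈ -0.0012300)
T*C(-56, -15) = -27/21952*(-56) = 27/392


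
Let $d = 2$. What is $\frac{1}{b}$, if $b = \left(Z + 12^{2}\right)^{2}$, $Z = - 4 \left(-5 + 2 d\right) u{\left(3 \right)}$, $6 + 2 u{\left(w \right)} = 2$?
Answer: $\frac{1}{18496} \approx 5.4066 \cdot 10^{-5}$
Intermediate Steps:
$u{\left(w \right)} = -2$ ($u{\left(w \right)} = -3 + \frac{1}{2} \cdot 2 = -3 + 1 = -2$)
$Z = -8$ ($Z = - 4 \left(-5 + 2 \cdot 2\right) \left(-2\right) = - 4 \left(-5 + 4\right) \left(-2\right) = \left(-4\right) \left(-1\right) \left(-2\right) = 4 \left(-2\right) = -8$)
$b = 18496$ ($b = \left(-8 + 12^{2}\right)^{2} = \left(-8 + 144\right)^{2} = 136^{2} = 18496$)
$\frac{1}{b} = \frac{1}{18496}$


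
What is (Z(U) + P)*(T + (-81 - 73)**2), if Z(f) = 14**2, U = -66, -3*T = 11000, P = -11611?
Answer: -228863140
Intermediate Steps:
T = -11000/3 (T = -1/3*11000 = -11000/3 ≈ -3666.7)
Z(f) = 196
(Z(U) + P)*(T + (-81 - 73)**2) = (196 - 11611)*(-11000/3 + (-81 - 73)**2) = -11415*(-11000/3 + (-154)**2) = -11415*(-11000/3 + 23716) = -11415*60148/3 = -228863140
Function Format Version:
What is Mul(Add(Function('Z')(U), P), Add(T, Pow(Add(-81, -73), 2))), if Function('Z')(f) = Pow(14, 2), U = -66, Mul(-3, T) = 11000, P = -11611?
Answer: -228863140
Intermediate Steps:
T = Rational(-11000, 3) (T = Mul(Rational(-1, 3), 11000) = Rational(-11000, 3) ≈ -3666.7)
Function('Z')(f) = 196
Mul(Add(Function('Z')(U), P), Add(T, Pow(Add(-81, -73), 2))) = Mul(Add(196, -11611), Add(Rational(-11000, 3), Pow(Add(-81, -73), 2))) = Mul(-11415, Add(Rational(-11000, 3), Pow(-154, 2))) = Mul(-11415, Add(Rational(-11000, 3), 23716)) = Mul(-11415, Rational(60148, 3)) = -228863140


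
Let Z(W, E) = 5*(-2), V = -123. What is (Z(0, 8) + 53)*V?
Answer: -5289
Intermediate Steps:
Z(W, E) = -10
(Z(0, 8) + 53)*V = (-10 + 53)*(-123) = 43*(-123) = -5289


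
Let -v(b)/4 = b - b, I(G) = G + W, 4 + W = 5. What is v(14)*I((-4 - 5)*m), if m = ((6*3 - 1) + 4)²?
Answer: 0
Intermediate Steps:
W = 1 (W = -4 + 5 = 1)
m = 441 (m = ((18 - 1) + 4)² = (17 + 4)² = 21² = 441)
I(G) = 1 + G (I(G) = G + 1 = 1 + G)
v(b) = 0 (v(b) = -4*(b - b) = -4*0 = 0)
v(14)*I((-4 - 5)*m) = 0*(1 + (-4 - 5)*441) = 0*(1 - 9*441) = 0*(1 - 3969) = 0*(-3968) = 0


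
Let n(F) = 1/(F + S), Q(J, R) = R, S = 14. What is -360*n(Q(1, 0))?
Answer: -180/7 ≈ -25.714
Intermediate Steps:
n(F) = 1/(14 + F) (n(F) = 1/(F + 14) = 1/(14 + F))
-360*n(Q(1, 0)) = -360/(14 + 0) = -360/14 = -360*1/14 = -180/7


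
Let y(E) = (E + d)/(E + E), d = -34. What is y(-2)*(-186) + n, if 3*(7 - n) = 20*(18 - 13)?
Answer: -5101/3 ≈ -1700.3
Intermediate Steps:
y(E) = (-34 + E)/(2*E) (y(E) = (E - 34)/(E + E) = (-34 + E)/((2*E)) = (-34 + E)*(1/(2*E)) = (-34 + E)/(2*E))
n = -79/3 (n = 7 - 20*(18 - 13)/3 = 7 - 20*5/3 = 7 - ⅓*100 = 7 - 100/3 = -79/3 ≈ -26.333)
y(-2)*(-186) + n = ((½)*(-34 - 2)/(-2))*(-186) - 79/3 = ((½)*(-½)*(-36))*(-186) - 79/3 = 9*(-186) - 79/3 = -1674 - 79/3 = -5101/3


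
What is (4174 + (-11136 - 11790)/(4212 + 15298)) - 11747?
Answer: -73886078/9755 ≈ -7574.2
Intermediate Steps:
(4174 + (-11136 - 11790)/(4212 + 15298)) - 11747 = (4174 - 22926/19510) - 11747 = (4174 - 22926*1/19510) - 11747 = (4174 - 11463/9755) - 11747 = 40705907/9755 - 11747 = -73886078/9755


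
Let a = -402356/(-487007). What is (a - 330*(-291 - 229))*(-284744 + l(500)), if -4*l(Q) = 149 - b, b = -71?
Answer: -23800881281945244/487007 ≈ -4.8872e+10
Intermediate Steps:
a = 402356/487007 (a = -402356*(-1/487007) = 402356/487007 ≈ 0.82618)
l(Q) = -55 (l(Q) = -(149 - 1*(-71))/4 = -(149 + 71)/4 = -¼*220 = -55)
(a - 330*(-291 - 229))*(-284744 + l(500)) = (402356/487007 - 330*(-291 - 229))*(-284744 - 55) = (402356/487007 - 330*(-520))*(-284799) = (402356/487007 + 171600)*(-284799) = (83570803556/487007)*(-284799) = -23800881281945244/487007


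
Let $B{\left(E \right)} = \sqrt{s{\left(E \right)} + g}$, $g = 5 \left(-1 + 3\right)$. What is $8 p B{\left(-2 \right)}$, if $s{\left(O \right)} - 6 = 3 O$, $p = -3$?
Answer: $- 24 \sqrt{10} \approx -75.895$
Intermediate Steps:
$s{\left(O \right)} = 6 + 3 O$
$g = 10$ ($g = 5 \cdot 2 = 10$)
$B{\left(E \right)} = \sqrt{16 + 3 E}$ ($B{\left(E \right)} = \sqrt{\left(6 + 3 E\right) + 10} = \sqrt{16 + 3 E}$)
$8 p B{\left(-2 \right)} = 8 \left(-3\right) \sqrt{16 + 3 \left(-2\right)} = - 24 \sqrt{16 - 6} = - 24 \sqrt{10}$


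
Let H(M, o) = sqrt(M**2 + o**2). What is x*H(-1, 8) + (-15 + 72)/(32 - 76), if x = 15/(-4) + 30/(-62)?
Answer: -57/44 - 525*sqrt(65)/124 ≈ -35.430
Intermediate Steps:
x = -525/124 (x = 15*(-1/4) + 30*(-1/62) = -15/4 - 15/31 = -525/124 ≈ -4.2339)
x*H(-1, 8) + (-15 + 72)/(32 - 76) = -525*sqrt((-1)**2 + 8**2)/124 + (-15 + 72)/(32 - 76) = -525*sqrt(1 + 64)/124 + 57/(-44) = -525*sqrt(65)/124 + 57*(-1/44) = -525*sqrt(65)/124 - 57/44 = -57/44 - 525*sqrt(65)/124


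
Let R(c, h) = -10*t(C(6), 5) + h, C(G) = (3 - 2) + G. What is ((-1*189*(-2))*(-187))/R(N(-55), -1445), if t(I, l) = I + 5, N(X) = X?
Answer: 70686/1565 ≈ 45.167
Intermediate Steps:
C(G) = 1 + G
t(I, l) = 5 + I
R(c, h) = -120 + h (R(c, h) = -10*(5 + (1 + 6)) + h = -10*(5 + 7) + h = -10*12 + h = -120 + h)
((-1*189*(-2))*(-187))/R(N(-55), -1445) = ((-1*189*(-2))*(-187))/(-120 - 1445) = (-189*(-2)*(-187))/(-1565) = (378*(-187))*(-1/1565) = -70686*(-1/1565) = 70686/1565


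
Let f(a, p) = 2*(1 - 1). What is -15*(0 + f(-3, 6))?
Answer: 0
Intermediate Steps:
f(a, p) = 0 (f(a, p) = 2*0 = 0)
-15*(0 + f(-3, 6)) = -15*(0 + 0) = -15*0 = 0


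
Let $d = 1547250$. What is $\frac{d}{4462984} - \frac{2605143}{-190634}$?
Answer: $\frac{2980417495803}{212699122964} \approx 14.012$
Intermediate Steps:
$\frac{d}{4462984} - \frac{2605143}{-190634} = \frac{1547250}{4462984} - \frac{2605143}{-190634} = 1547250 \cdot \frac{1}{4462984} - - \frac{2605143}{190634} = \frac{773625}{2231492} + \frac{2605143}{190634} = \frac{2980417495803}{212699122964}$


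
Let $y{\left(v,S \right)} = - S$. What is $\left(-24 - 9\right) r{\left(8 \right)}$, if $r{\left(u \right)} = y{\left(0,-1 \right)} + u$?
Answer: $-297$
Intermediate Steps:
$r{\left(u \right)} = 1 + u$ ($r{\left(u \right)} = \left(-1\right) \left(-1\right) + u = 1 + u$)
$\left(-24 - 9\right) r{\left(8 \right)} = \left(-24 - 9\right) \left(1 + 8\right) = \left(-33\right) 9 = -297$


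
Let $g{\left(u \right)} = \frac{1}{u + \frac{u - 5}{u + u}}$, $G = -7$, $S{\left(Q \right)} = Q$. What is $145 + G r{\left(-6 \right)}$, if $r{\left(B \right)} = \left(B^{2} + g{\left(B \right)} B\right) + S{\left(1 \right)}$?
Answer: $- \frac{7458}{61} \approx -122.26$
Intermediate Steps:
$g{\left(u \right)} = \frac{1}{u + \frac{-5 + u}{2 u}}$
$r{\left(B \right)} = 1 + B^{2} + \frac{2 B^{2}}{-5 + B + 2 B^{2}}$ ($r{\left(B \right)} = \left(B^{2} + \frac{2 B}{-5 + B + 2 B^{2}} B\right) + 1 = \left(B^{2} + \frac{2 B^{2}}{-5 + B + 2 B^{2}}\right) + 1 = 1 + B^{2} + \frac{2 B^{2}}{-5 + B + 2 B^{2}}$)
$145 + G r{\left(-6 \right)} = 145 - 7 \frac{-5 - 6 + \left(-6\right)^{3} - \left(-6\right)^{2} + 2 \left(-6\right)^{4}}{-5 - 6 + 2 \left(-6\right)^{2}} = 145 - 7 \frac{-5 - 6 - 216 - 36 + 2 \cdot 1296}{-5 - 6 + 2 \cdot 36} = 145 - 7 \frac{-5 - 6 - 216 - 36 + 2592}{-5 - 6 + 72} = 145 - 7 \cdot \frac{1}{61} \cdot 2329 = 145 - \frac{16303}{61} = - \frac{7458}{61}$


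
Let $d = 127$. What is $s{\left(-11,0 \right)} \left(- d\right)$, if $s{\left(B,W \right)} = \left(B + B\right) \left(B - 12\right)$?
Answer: $-64262$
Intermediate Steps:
$s{\left(B,W \right)} = 2 B \left(-12 + B\right)$
$s{\left(-11,0 \right)} \left(- d\right) = 2 \left(-11\right) \left(-12 - 11\right) \left(\left(-1\right) 127\right) = 2 \left(-11\right) \left(-23\right) \left(-127\right) = 506 \left(-127\right) = -64262$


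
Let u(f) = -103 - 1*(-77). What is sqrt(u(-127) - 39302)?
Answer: 4*I*sqrt(2458) ≈ 198.31*I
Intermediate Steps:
u(f) = -26 (u(f) = -103 + 77 = -26)
sqrt(u(-127) - 39302) = sqrt(-26 - 39302) = sqrt(-39328) = 4*I*sqrt(2458)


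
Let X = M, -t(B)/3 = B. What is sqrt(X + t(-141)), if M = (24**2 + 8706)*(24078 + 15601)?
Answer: sqrt(368300901) ≈ 19191.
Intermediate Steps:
t(B) = -3*B
M = 368300478 (M = (576 + 8706)*39679 = 9282*39679 = 368300478)
X = 368300478
sqrt(X + t(-141)) = sqrt(368300478 - 3*(-141)) = sqrt(368300478 + 423) = sqrt(368300901)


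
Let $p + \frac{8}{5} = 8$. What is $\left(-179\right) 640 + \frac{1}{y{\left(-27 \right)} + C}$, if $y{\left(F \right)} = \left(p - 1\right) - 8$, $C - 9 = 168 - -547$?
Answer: $- \frac{413217915}{3607} \approx -1.1456 \cdot 10^{5}$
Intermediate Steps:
$p = \frac{32}{5}$ ($p = - \frac{8}{5} + 8 = \frac{32}{5} \approx 6.4$)
$C = 724$ ($C = 9 + \left(168 - -547\right) = 9 + \left(168 + 547\right) = 9 + 715 = 724$)
$y{\left(F \right)} = - \frac{13}{5}$ ($y{\left(F \right)} = \left(\frac{32}{5} - 1\right) - 8 = \frac{27}{5} - 8 = - \frac{13}{5}$)
$\left(-179\right) 640 + \frac{1}{y{\left(-27 \right)} + C} = \left(-179\right) 640 + \frac{1}{- \frac{13}{5} + 724} = -114560 + \frac{1}{\frac{3607}{5}} = -114560 + \frac{5}{3607} = - \frac{413217915}{3607}$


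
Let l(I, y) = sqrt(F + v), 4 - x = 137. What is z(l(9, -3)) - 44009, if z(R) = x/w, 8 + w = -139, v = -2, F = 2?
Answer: -924170/21 ≈ -44008.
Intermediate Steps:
x = -133 (x = 4 - 1*137 = 4 - 137 = -133)
w = -147 (w = -8 - 139 = -147)
l(I, y) = 0 (l(I, y) = sqrt(2 - 2) = sqrt(0) = 0)
z(R) = 19/21 (z(R) = -133/(-147) = -133*(-1/147) = 19/21)
z(l(9, -3)) - 44009 = 19/21 - 44009 = -924170/21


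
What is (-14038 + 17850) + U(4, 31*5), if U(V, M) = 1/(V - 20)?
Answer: 60991/16 ≈ 3811.9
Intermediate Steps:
U(V, M) = 1/(-20 + V)
(-14038 + 17850) + U(4, 31*5) = (-14038 + 17850) + 1/(-20 + 4) = 3812 + 1/(-16) = 3812 - 1/16 = 60991/16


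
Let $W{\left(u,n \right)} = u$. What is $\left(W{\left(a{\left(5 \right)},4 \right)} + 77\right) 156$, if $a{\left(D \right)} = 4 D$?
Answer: $15132$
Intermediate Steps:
$\left(W{\left(a{\left(5 \right)},4 \right)} + 77\right) 156 = \left(4 \cdot 5 + 77\right) 156 = \left(20 + 77\right) 156 = 97 \cdot 156 = 15132$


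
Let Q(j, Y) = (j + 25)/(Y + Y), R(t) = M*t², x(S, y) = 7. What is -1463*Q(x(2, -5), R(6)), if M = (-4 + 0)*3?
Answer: 1463/27 ≈ 54.185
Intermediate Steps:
M = -12 (M = -4*3 = -12)
R(t) = -12*t²
Q(j, Y) = (25 + j)/(2*Y) (Q(j, Y) = (25 + j)/((2*Y)) = (25 + j)*(1/(2*Y)) = (25 + j)/(2*Y))
-1463*Q(x(2, -5), R(6)) = -1463*(25 + 7)/(2*((-12*6²))) = -1463*32/(2*((-12*36))) = -1463*32/(2*(-432)) = -1463*(-1)*32/(2*432) = -1463*(-1/27) = 1463/27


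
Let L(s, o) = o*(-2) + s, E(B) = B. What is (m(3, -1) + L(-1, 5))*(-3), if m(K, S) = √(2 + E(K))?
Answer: 33 - 3*√5 ≈ 26.292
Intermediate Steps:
L(s, o) = s - 2*o (L(s, o) = -2*o + s = s - 2*o)
m(K, S) = √(2 + K)
(m(3, -1) + L(-1, 5))*(-3) = (√(2 + 3) + (-1 - 2*5))*(-3) = (√5 + (-1 - 10))*(-3) = (√5 - 11)*(-3) = (-11 + √5)*(-3) = 33 - 3*√5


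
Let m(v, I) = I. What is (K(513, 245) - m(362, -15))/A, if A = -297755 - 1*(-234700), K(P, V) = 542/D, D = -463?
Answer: -6403/29194465 ≈ -0.00021932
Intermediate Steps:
K(P, V) = -542/463 (K(P, V) = 542/(-463) = 542*(-1/463) = -542/463)
A = -63055 (A = -297755 + 234700 = -63055)
(K(513, 245) - m(362, -15))/A = (-542/463 - 1*(-15))/(-63055) = (-542/463 + 15)*(-1/63055) = (6403/463)*(-1/63055) = -6403/29194465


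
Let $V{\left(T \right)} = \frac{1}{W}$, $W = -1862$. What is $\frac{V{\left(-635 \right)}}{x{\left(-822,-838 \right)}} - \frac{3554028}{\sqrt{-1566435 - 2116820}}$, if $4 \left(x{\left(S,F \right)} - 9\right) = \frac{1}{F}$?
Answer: $- \frac{1676}{28085477} + \frac{3554028 i \sqrt{3683255}}{3683255} \approx -5.9675 \cdot 10^{-5} + 1851.8 i$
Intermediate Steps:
$x{\left(S,F \right)} = 9 + \frac{1}{4 F}$
$V{\left(T \right)} = - \frac{1}{1862}$ ($V{\left(T \right)} = \frac{1}{-1862} = - \frac{1}{1862}$)
$\frac{V{\left(-635 \right)}}{x{\left(-822,-838 \right)}} - \frac{3554028}{\sqrt{-1566435 - 2116820}} = - \frac{1}{1862 \left(9 + \frac{1}{4 \left(-838\right)}\right)} - \frac{3554028}{\sqrt{-1566435 - 2116820}} = - \frac{1}{1862 \left(9 + \frac{1}{4} \left(- \frac{1}{838}\right)\right)} - \frac{3554028}{\sqrt{-3683255}} = - \frac{1}{1862 \left(9 - \frac{1}{3352}\right)} - \frac{3554028}{i \sqrt{3683255}} = - \frac{1}{1862 \cdot \frac{30167}{3352}} - 3554028 \left(- \frac{i \sqrt{3683255}}{3683255}\right) = \left(- \frac{1}{1862}\right) \frac{3352}{30167} + \frac{3554028 i \sqrt{3683255}}{3683255} = - \frac{1676}{28085477} + \frac{3554028 i \sqrt{3683255}}{3683255}$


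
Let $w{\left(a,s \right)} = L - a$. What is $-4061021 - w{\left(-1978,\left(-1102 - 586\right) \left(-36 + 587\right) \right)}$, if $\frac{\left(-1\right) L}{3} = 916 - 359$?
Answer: $-4061328$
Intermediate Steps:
$L = -1671$ ($L = - 3 \left(916 - 359\right) = \left(-3\right) 557 = -1671$)
$w{\left(a,s \right)} = -1671 - a$
$-4061021 - w{\left(-1978,\left(-1102 - 586\right) \left(-36 + 587\right) \right)} = -4061021 - \left(-1671 - -1978\right) = -4061021 - \left(-1671 + 1978\right) = -4061021 - 307 = -4061328$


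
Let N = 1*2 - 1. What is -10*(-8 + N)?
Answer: 70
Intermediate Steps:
N = 1 (N = 2 - 1 = 1)
-10*(-8 + N) = -10*(-8 + 1) = -10*(-7) = 70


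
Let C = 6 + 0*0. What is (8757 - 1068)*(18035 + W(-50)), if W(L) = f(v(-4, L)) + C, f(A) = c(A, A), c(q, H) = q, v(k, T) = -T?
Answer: 139101699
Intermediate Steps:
f(A) = A
C = 6 (C = 6 + 0 = 6)
W(L) = 6 - L (W(L) = -L + 6 = 6 - L)
(8757 - 1068)*(18035 + W(-50)) = (8757 - 1068)*(18035 + (6 - 1*(-50))) = 7689*(18035 + (6 + 50)) = 7689*(18035 + 56) = 7689*18091 = 139101699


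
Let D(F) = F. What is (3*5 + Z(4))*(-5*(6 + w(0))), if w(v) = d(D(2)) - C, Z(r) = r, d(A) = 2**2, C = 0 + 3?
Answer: -665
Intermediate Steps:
C = 3
d(A) = 4
w(v) = 1 (w(v) = 4 - 1*3 = 4 - 3 = 1)
(3*5 + Z(4))*(-5*(6 + w(0))) = (3*5 + 4)*(-5*(6 + 1)) = (15 + 4)*(-5*7) = 19*(-35) = -665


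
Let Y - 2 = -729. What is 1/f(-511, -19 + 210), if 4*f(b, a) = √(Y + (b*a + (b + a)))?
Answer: -I*√24662/12331 ≈ -0.012736*I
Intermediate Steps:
Y = -727 (Y = 2 - 729 = -727)
f(b, a) = √(-727 + a + b + a*b)/4 (f(b, a) = √(-727 + (b*a + (b + a)))/4 = √(-727 + (a*b + (a + b)))/4 = √(-727 + (a + b + a*b))/4 = √(-727 + a + b + a*b)/4)
1/f(-511, -19 + 210) = 1/(√(-727 + (-19 + 210) - 511 + (-19 + 210)*(-511))/4) = 1/(√(-727 + 191 - 511 + 191*(-511))/4) = 1/(√(-727 + 191 - 511 - 97601)/4) = 1/(√(-98648)/4) = 1/((2*I*√24662)/4) = 1/(I*√24662/2) = -I*√24662/12331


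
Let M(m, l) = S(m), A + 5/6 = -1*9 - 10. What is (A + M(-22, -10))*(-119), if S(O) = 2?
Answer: 12733/6 ≈ 2122.2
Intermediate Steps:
A = -119/6 (A = -⅚ + (-1*9 - 10) = -⅚ + (-9 - 10) = -⅚ - 19 = -119/6 ≈ -19.833)
M(m, l) = 2
(A + M(-22, -10))*(-119) = (-119/6 + 2)*(-119) = -107/6*(-119) = 12733/6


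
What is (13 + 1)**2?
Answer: 196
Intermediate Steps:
(13 + 1)**2 = 14**2 = 196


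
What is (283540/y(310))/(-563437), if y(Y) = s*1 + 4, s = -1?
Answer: -283540/1690311 ≈ -0.16774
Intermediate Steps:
y(Y) = 3 (y(Y) = -1*1 + 4 = -1 + 4 = 3)
(283540/y(310))/(-563437) = (283540/3)/(-563437) = (283540*(⅓))*(-1/563437) = (283540/3)*(-1/563437) = -283540/1690311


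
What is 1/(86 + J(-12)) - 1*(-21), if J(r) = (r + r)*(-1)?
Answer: 2311/110 ≈ 21.009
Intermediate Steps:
J(r) = -2*r (J(r) = (2*r)*(-1) = -2*r)
1/(86 + J(-12)) - 1*(-21) = 1/(86 - 2*(-12)) - 1*(-21) = 1/(86 + 24) + 21 = 1/110 + 21 = 2311/110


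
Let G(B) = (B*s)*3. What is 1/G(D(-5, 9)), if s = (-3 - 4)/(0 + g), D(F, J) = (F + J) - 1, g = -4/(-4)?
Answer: -1/63 ≈ -0.015873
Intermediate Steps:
g = 1 (g = -4*(-1/4) = 1)
D(F, J) = -1 + F + J
s = -7 (s = (-3 - 4)/(0 + 1) = -7/1 = -7*1 = -7)
G(B) = -21*B (G(B) = (B*(-7))*3 = -7*B*3 = -21*B)
1/G(D(-5, 9)) = 1/(-21*(-1 - 5 + 9)) = 1/(-21*3) = 1/(-63) = -1/63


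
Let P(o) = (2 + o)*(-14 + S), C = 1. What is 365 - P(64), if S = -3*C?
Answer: 1487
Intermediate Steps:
S = -3 (S = -3*1 = -3)
P(o) = -34 - 17*o (P(o) = (2 + o)*(-14 - 3) = (2 + o)*(-17) = -34 - 17*o)
365 - P(64) = 365 - (-34 - 17*64) = 365 - (-34 - 1088) = 365 - 1*(-1122) = 365 + 1122 = 1487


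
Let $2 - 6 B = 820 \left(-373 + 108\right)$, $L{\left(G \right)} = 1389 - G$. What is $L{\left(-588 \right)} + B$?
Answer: $38194$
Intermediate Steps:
$B = 36217$ ($B = \frac{1}{3} - \frac{820 \left(-373 + 108\right)}{6} = \frac{1}{3} - \frac{820 \left(-265\right)}{6} = \frac{1}{3} - - \frac{108650}{3} = \frac{1}{3} + \frac{108650}{3} = 36217$)
$L{\left(-588 \right)} + B = \left(1389 - -588\right) + 36217 = \left(1389 + 588\right) + 36217 = 1977 + 36217 = 38194$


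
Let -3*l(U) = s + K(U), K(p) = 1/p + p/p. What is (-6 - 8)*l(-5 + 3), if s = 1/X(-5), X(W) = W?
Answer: 7/5 ≈ 1.4000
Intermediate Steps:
K(p) = 1 + 1/p (K(p) = 1/p + 1 = 1 + 1/p)
s = -⅕ (s = 1/(-5) = -⅕ ≈ -0.20000)
l(U) = 1/15 - (1 + U)/(3*U) (l(U) = -(-⅕ + (1 + U)/U)/3 = 1/15 - (1 + U)/(3*U))
(-6 - 8)*l(-5 + 3) = (-6 - 8)*((-5 - 4*(-5 + 3))/(15*(-5 + 3))) = -14*(-5 - 4*(-2))/(15*(-2)) = -14*(-1)*(-5 + 8)/(15*2) = -14*(-1)*3/(15*2) = -14*(-⅒) = 7/5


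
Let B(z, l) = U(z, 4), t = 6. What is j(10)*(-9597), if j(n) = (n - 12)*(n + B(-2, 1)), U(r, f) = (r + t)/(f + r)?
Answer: 230328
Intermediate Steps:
U(r, f) = (6 + r)/(f + r) (U(r, f) = (r + 6)/(f + r) = (6 + r)/(f + r))
B(z, l) = (6 + z)/(4 + z)
j(n) = (-12 + n)*(2 + n) (j(n) = (n - 12)*(n + (6 - 2)/(4 - 2)) = (-12 + n)*(n + 4/2) = (-12 + n)*(n + (½)*4) = (-12 + n)*(n + 2) = (-12 + n)*(2 + n))
j(10)*(-9597) = (-24 + 10² - 10*10)*(-9597) = (-24 + 100 - 100)*(-9597) = -24*(-9597) = 230328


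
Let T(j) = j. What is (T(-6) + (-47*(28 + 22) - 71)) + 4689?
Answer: 2262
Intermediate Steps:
(T(-6) + (-47*(28 + 22) - 71)) + 4689 = (-6 + (-47*(28 + 22) - 71)) + 4689 = (-6 + (-47*50 - 71)) + 4689 = (-6 + (-2350 - 71)) + 4689 = (-6 - 2421) + 4689 = -2427 + 4689 = 2262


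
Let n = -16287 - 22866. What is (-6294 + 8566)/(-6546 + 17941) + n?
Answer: -446146163/11395 ≈ -39153.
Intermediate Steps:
n = -39153
(-6294 + 8566)/(-6546 + 17941) + n = (-6294 + 8566)/(-6546 + 17941) - 39153 = 2272/11395 - 39153 = -446146163/11395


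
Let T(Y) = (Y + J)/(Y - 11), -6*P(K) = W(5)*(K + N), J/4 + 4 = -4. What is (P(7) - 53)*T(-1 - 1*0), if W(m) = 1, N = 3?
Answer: -451/3 ≈ -150.33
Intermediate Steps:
J = -32 (J = -16 + 4*(-4) = -16 - 16 = -32)
P(K) = -½ - K/6 (P(K) = -(K + 3)/6 = -(3 + K)/6 = -½ - K/6)
T(Y) = (-32 + Y)/(-11 + Y) (T(Y) = (Y - 32)/(Y - 11) = (-32 + Y)/(-11 + Y))
(P(7) - 53)*T(-1 - 1*0) = ((-½ - ⅙*7) - 53)*((-32 + (-1 - 1*0))/(-11 + (-1 - 1*0))) = ((-½ - 7/6) - 53)*((-32 + (-1 + 0))/(-11 + (-1 + 0))) = (-5/3 - 53)*((-32 - 1)/(-11 - 1)) = -164*(-33)/(3*(-12)) = -(-41)*(-33)/9 = -164/3*11/4 = -451/3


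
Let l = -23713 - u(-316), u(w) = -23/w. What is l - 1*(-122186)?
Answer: 31117445/316 ≈ 98473.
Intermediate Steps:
l = -7493331/316 (l = -23713 - (-23)/(-316) = -23713 - (-23)*(-1)/316 = -23713 - 1*23/316 = -23713 - 23/316 = -7493331/316 ≈ -23713.)
l - 1*(-122186) = -7493331/316 - 1*(-122186) = -7493331/316 + 122186 = 31117445/316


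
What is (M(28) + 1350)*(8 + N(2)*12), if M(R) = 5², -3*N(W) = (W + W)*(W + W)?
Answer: -77000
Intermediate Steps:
N(W) = -4*W²/3 (N(W) = -(W + W)*(W + W)/3 = -2*W*2*W/3 = -4*W²/3)
M(R) = 25
(M(28) + 1350)*(8 + N(2)*12) = (25 + 1350)*(8 - 4/3*2²*12) = 1375*(8 - 4/3*4*12) = 1375*(8 - 16/3*12) = 1375*(8 - 64) = 1375*(-56) = -77000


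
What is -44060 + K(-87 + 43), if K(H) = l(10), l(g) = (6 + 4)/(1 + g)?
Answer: -484650/11 ≈ -44059.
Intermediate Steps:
l(g) = 10/(1 + g)
K(H) = 10/11 (K(H) = 10/(1 + 10) = 10/11)
-44060 + K(-87 + 43) = -44060 + 10/11 = -484650/11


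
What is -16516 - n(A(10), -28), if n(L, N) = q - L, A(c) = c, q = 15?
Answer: -16521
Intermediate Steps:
n(L, N) = 15 - L
-16516 - n(A(10), -28) = -16516 - (15 - 1*10) = -16516 - (15 - 10) = -16516 - 1*5 = -16516 - 5 = -16521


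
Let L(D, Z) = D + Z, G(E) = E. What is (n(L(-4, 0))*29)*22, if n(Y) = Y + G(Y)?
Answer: -5104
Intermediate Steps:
n(Y) = 2*Y (n(Y) = Y + Y = 2*Y)
(n(L(-4, 0))*29)*22 = ((2*(-4 + 0))*29)*22 = ((2*(-4))*29)*22 = -8*29*22 = -232*22 = -5104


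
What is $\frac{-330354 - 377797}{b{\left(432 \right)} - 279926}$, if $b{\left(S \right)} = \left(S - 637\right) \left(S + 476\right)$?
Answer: $\frac{708151}{466066} \approx 1.5194$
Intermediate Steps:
$b{\left(S \right)} = \left(-637 + S\right) \left(476 + S\right)$
$\frac{-330354 - 377797}{b{\left(432 \right)} - 279926} = \frac{-330354 - 377797}{\left(-303212 + 432^{2} - 69552\right) - 279926} = - \frac{708151}{\left(-303212 + 186624 - 69552\right) - 279926} = - \frac{708151}{-186140 - 279926} = - \frac{708151}{-466066} = \left(-708151\right) \left(- \frac{1}{466066}\right) = \frac{708151}{466066}$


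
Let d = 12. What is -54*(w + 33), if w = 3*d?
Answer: -3726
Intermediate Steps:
w = 36 (w = 3*12 = 36)
-54*(w + 33) = -54*(36 + 33) = -54*69 = -3726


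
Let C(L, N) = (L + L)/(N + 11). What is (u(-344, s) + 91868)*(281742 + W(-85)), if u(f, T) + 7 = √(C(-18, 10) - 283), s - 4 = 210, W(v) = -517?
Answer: 25833609725 + 40175*I*√13951 ≈ 2.5834e+10 + 4.7452e+6*I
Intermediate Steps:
C(L, N) = 2*L/(11 + N) (C(L, N) = (2*L)/(11 + N) = 2*L/(11 + N))
s = 214 (s = 4 + 210 = 214)
u(f, T) = -7 + I*√13951/7 (u(f, T) = -7 + √(2*(-18)/(11 + 10) - 283) = -7 + √(2*(-18)/21 - 283) = -7 + √(2*(-18)*(1/21) - 283) = -7 + √(-12/7 - 283) = -7 + √(-1993/7) = -7 + I*√13951/7)
(u(-344, s) + 91868)*(281742 + W(-85)) = ((-7 + I*√13951/7) + 91868)*(281742 - 517) = (91861 + I*√13951/7)*281225 = 25833609725 + 40175*I*√13951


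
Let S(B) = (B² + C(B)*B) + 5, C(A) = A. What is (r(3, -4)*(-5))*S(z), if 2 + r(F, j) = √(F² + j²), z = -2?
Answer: -195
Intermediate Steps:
S(B) = 5 + 2*B² (S(B) = (B² + B*B) + 5 = (B² + B²) + 5 = 2*B² + 5 = 5 + 2*B²)
r(F, j) = -2 + √(F² + j²)
(r(3, -4)*(-5))*S(z) = ((-2 + √(3² + (-4)²))*(-5))*(5 + 2*(-2)²) = ((-2 + √(9 + 16))*(-5))*(5 + 2*4) = ((-2 + √25)*(-5))*(5 + 8) = ((-2 + 5)*(-5))*13 = (3*(-5))*13 = -15*13 = -195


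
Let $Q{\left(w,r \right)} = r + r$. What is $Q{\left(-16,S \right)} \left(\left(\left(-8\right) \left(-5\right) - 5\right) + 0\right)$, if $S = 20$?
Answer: $1400$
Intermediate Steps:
$Q{\left(w,r \right)} = 2 r$
$Q{\left(-16,S \right)} \left(\left(\left(-8\right) \left(-5\right) - 5\right) + 0\right) = 2 \cdot 20 \left(\left(\left(-8\right) \left(-5\right) - 5\right) + 0\right) = 40 \left(\left(40 - 5\right) + 0\right) = 40 \left(35 + 0\right) = 40 \cdot 35 = 1400$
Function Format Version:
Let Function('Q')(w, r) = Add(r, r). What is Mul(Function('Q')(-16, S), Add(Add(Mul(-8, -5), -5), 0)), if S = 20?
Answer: 1400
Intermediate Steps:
Function('Q')(w, r) = Mul(2, r)
Mul(Function('Q')(-16, S), Add(Add(Mul(-8, -5), -5), 0)) = Mul(Mul(2, 20), Add(Add(Mul(-8, -5), -5), 0)) = Mul(40, Add(Add(40, -5), 0)) = Mul(40, Add(35, 0)) = Mul(40, 35) = 1400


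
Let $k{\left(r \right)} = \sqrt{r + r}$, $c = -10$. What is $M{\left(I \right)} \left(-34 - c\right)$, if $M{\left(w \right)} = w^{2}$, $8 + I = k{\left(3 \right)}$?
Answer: $-1680 + 384 \sqrt{6} \approx -739.4$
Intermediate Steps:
$k{\left(r \right)} = \sqrt{2} \sqrt{r}$ ($k{\left(r \right)} = \sqrt{2 r} = \sqrt{2} \sqrt{r}$)
$I = -8 + \sqrt{6}$ ($I = -8 + \sqrt{2} \sqrt{3} = -8 + \sqrt{6} \approx -5.5505$)
$M{\left(I \right)} \left(-34 - c\right) = \left(-8 + \sqrt{6}\right)^{2} \left(-34 - -10\right) = \left(-8 + \sqrt{6}\right)^{2} \left(-34 + 10\right) = \left(-8 + \sqrt{6}\right)^{2} \left(-24\right) = - 24 \left(-8 + \sqrt{6}\right)^{2}$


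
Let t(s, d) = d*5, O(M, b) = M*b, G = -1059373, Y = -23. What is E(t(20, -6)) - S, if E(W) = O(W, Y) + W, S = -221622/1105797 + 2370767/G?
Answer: 36953064175465/55783404061 ≈ 662.44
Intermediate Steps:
S = -136017495205/55783404061 (S = -221622/1105797 + 2370767/(-1059373) = -221622*1/1105797 + 2370767*(-1/1059373) = -73874/368599 - 338681/151339 = -136017495205/55783404061 ≈ -2.4383)
t(s, d) = 5*d
E(W) = -22*W (E(W) = W*(-23) + W = -23*W + W = -22*W)
E(t(20, -6)) - S = -110*(-6) - 1*(-136017495205/55783404061) = -22*(-30) + 136017495205/55783404061 = 660 + 136017495205/55783404061 = 36953064175465/55783404061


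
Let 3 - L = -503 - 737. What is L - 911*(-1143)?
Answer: 1042516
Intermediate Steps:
L = 1243 (L = 3 - (-503 - 737) = 3 - 1*(-1240) = 3 + 1240 = 1243)
L - 911*(-1143) = 1243 - 911*(-1143) = 1243 + 1041273 = 1042516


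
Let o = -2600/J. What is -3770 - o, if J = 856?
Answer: -403065/107 ≈ -3767.0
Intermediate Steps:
o = -325/107 (o = -2600/856 = -2600*1/856 = -325/107 ≈ -3.0374)
-3770 - o = -3770 - 1*(-325/107) = -3770 + 325/107 = -403065/107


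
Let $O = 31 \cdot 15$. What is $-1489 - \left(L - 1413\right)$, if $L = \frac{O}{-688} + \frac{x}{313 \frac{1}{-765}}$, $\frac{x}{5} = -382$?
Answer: $- \frac{1021491799}{215344} \approx -4743.5$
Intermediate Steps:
$x = -1910$ ($x = 5 \left(-382\right) = -1910$)
$O = 465$
$L = \frac{1005125655}{215344}$ ($L = \frac{465}{-688} - \frac{1910}{313 \frac{1}{-765}} = 465 \left(- \frac{1}{688}\right) - \frac{1910}{313 \left(- \frac{1}{765}\right)} = - \frac{465}{688} - \frac{1910}{- \frac{313}{765}} = - \frac{465}{688} - - \frac{1461150}{313} = - \frac{465}{688} + \frac{1461150}{313} = \frac{1005125655}{215344} \approx 4667.5$)
$-1489 - \left(L - 1413\right) = -1489 - \left(\frac{1005125655}{215344} - 1413\right) = -1489 - \frac{700844583}{215344} = - \frac{1021491799}{215344}$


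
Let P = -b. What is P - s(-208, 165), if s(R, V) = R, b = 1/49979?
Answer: 10395631/49979 ≈ 208.00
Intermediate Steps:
b = 1/49979 ≈ 2.0008e-5
P = -1/49979 (P = -1*1/49979 = -1/49979 ≈ -2.0008e-5)
P - s(-208, 165) = -1/49979 - 1*(-208) = -1/49979 + 208 = 10395631/49979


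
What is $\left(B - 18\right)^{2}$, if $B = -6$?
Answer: $576$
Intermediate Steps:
$\left(B - 18\right)^{2} = \left(-6 - 18\right)^{2} = \left(-24\right)^{2} = 576$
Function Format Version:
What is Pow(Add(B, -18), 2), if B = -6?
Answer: 576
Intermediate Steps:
Pow(Add(B, -18), 2) = Pow(Add(-6, -18), 2) = Pow(-24, 2) = 576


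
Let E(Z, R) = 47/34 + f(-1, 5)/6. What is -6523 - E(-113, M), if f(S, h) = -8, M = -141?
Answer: -665351/102 ≈ -6523.0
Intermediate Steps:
E(Z, R) = 5/102 (E(Z, R) = 47/34 - 8/6 = 47*(1/34) - 8*⅙ = 47/34 - 4/3 = 5/102)
-6523 - E(-113, M) = -6523 - 1*5/102 = -6523 - 5/102 = -665351/102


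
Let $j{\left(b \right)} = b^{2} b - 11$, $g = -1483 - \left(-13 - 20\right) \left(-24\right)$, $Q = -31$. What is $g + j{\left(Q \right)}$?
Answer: $-32077$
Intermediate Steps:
$g = -2275$ ($g = -1483 - \left(-33\right) \left(-24\right) = -1483 - 792 = -2275$)
$j{\left(b \right)} = -11 + b^{3}$ ($j{\left(b \right)} = b^{3} - 11 = -11 + b^{3}$)
$g + j{\left(Q \right)} = -2275 + \left(-11 + \left(-31\right)^{3}\right) = -2275 - 29802 = -32077$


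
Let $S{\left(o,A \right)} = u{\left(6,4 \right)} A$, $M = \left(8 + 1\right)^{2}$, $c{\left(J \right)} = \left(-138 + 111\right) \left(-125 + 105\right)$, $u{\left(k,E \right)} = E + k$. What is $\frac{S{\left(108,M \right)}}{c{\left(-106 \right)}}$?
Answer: $\frac{3}{2} \approx 1.5$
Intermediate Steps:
$c{\left(J \right)} = 540$ ($c{\left(J \right)} = \left(-27\right) \left(-20\right) = 540$)
$M = 81$ ($M = 9^{2} = 81$)
$S{\left(o,A \right)} = 10 A$ ($S{\left(o,A \right)} = \left(4 + 6\right) A = 10 A$)
$\frac{S{\left(108,M \right)}}{c{\left(-106 \right)}} = \frac{10 \cdot 81}{540} = 810 \cdot \frac{1}{540} = \frac{3}{2}$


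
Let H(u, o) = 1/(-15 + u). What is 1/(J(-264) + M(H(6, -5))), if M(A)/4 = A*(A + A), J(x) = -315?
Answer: -81/25507 ≈ -0.0031756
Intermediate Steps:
M(A) = 8*A² (M(A) = 4*(A*(A + A)) = 4*(A*(2*A)) = 4*(2*A²) = 8*A²)
1/(J(-264) + M(H(6, -5))) = 1/(-315 + 8*(1/(-15 + 6))²) = 1/(-315 + 8*(1/(-9))²) = 1/(-315 + 8*(-⅑)²) = 1/(-315 + 8*(1/81)) = 1/(-315 + 8/81) = 1/(-25507/81) = -81/25507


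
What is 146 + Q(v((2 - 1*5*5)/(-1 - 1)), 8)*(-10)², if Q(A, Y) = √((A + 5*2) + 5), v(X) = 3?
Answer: 146 + 300*√2 ≈ 570.26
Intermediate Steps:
Q(A, Y) = √(15 + A) (Q(A, Y) = √((A + 10) + 5) = √((10 + A) + 5) = √(15 + A))
146 + Q(v((2 - 1*5*5)/(-1 - 1)), 8)*(-10)² = 146 + √(15 + 3)*(-10)² = 146 + √18*100 = 146 + (3*√2)*100 = 146 + 300*√2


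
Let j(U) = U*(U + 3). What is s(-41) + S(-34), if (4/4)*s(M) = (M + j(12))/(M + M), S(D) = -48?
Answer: -4075/82 ≈ -49.695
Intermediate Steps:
j(U) = U*(3 + U)
s(M) = (180 + M)/(2*M) (s(M) = (M + 12*(3 + 12))/(M + M) = (M + 12*15)/((2*M)) = (M + 180)*(1/(2*M)) = (180 + M)*(1/(2*M)) = (180 + M)/(2*M))
s(-41) + S(-34) = (½)*(180 - 41)/(-41) - 48 = (½)*(-1/41)*139 - 48 = -139/82 - 48 = -4075/82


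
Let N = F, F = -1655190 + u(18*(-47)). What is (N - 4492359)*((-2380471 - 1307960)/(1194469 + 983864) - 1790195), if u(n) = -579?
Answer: 2663945971737159872/242037 ≈ 1.1006e+13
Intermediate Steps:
F = -1655769 (F = -1655190 - 579 = -1655769)
N = -1655769
(N - 4492359)*((-2380471 - 1307960)/(1194469 + 983864) - 1790195) = (-1655769 - 4492359)*((-2380471 - 1307960)/(1194469 + 983864) - 1790195) = -6148128*(-3688431/2178333 - 1790195) = -6148128*(-3688431*1/2178333 - 1790195) = -6148128*(-1229477/726111 - 1790195) = -6148128*(-1299881511122/726111) = 2663945971737159872/242037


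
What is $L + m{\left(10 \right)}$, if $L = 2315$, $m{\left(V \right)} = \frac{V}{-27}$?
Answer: $\frac{62495}{27} \approx 2314.6$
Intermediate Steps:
$m{\left(V \right)} = - \frac{V}{27}$ ($m{\left(V \right)} = V \left(- \frac{1}{27}\right) = - \frac{V}{27}$)
$L + m{\left(10 \right)} = 2315 - \frac{10}{27} = \frac{62495}{27}$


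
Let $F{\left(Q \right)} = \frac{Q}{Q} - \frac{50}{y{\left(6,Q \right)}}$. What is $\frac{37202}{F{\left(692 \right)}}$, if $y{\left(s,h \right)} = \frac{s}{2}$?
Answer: $- \frac{111606}{47} \approx -2374.6$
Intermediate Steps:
$y{\left(s,h \right)} = \frac{s}{2}$
$F{\left(Q \right)} = - \frac{47}{3}$ ($F{\left(Q \right)} = \frac{Q}{Q} - \frac{50}{\frac{1}{2} \cdot 6} = 1 - \frac{50}{3} = - \frac{47}{3}$)
$\frac{37202}{F{\left(692 \right)}} = \frac{37202}{- \frac{47}{3}} = 37202 \left(- \frac{3}{47}\right) = - \frac{111606}{47}$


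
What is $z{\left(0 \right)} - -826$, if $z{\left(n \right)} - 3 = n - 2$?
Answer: $827$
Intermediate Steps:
$z{\left(n \right)} = 1 + n$ ($z{\left(n \right)} = 3 + \left(n - 2\right) = 3 + \left(-2 + n\right) = 1 + n$)
$z{\left(0 \right)} - -826 = \left(1 + 0\right) - -826 = 1 + 826 = 827$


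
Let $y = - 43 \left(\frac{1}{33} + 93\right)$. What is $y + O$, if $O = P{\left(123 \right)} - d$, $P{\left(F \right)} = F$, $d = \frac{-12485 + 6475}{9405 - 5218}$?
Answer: $- \frac{535532507}{138171} \approx -3875.9$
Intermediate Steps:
$d = - \frac{6010}{4187} \approx -1.4354$
$y = - \frac{132010}{33}$ ($y = - 43 \left(\frac{1}{33} + 93\right) = \left(-43\right) \frac{3070}{33} = - \frac{132010}{33} \approx -4000.3$)
$O = \frac{521011}{4187}$ ($O = 123 - - \frac{6010}{4187} = 123 + \frac{6010}{4187} = \frac{521011}{4187} \approx 124.44$)
$y + O = - \frac{132010}{33} + \frac{521011}{4187} = - \frac{535532507}{138171}$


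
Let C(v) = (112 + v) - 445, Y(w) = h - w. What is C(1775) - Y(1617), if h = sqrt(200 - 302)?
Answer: 3059 - I*sqrt(102) ≈ 3059.0 - 10.1*I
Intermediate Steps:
h = I*sqrt(102) (h = sqrt(-102) = I*sqrt(102) ≈ 10.1*I)
Y(w) = -w + I*sqrt(102) (Y(w) = I*sqrt(102) - w = -w + I*sqrt(102))
C(v) = -333 + v
C(1775) - Y(1617) = (-333 + 1775) - (-1*1617 + I*sqrt(102)) = 1442 - (-1617 + I*sqrt(102)) = 1442 + (1617 - I*sqrt(102)) = 3059 - I*sqrt(102)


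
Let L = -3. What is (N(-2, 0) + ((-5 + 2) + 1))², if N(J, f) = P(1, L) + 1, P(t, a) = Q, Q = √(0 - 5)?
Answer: (-1 + I*√5)² ≈ -4.0 - 4.4721*I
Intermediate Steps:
Q = I*√5 (Q = √(-5) = I*√5 ≈ 2.2361*I)
P(t, a) = I*√5
N(J, f) = 1 + I*√5 (N(J, f) = I*√5 + 1 = 1 + I*√5)
(N(-2, 0) + ((-5 + 2) + 1))² = ((1 + I*√5) + ((-5 + 2) + 1))² = ((1 + I*√5) + (-3 + 1))² = ((1 + I*√5) - 2)² = (-1 + I*√5)²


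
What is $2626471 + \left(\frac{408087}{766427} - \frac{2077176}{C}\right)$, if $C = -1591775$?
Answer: $\frac{3204242593245667252}{1219979337925} \approx 2.6265 \cdot 10^{6}$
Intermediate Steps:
$2626471 + \left(\frac{408087}{766427} - \frac{2077176}{C}\right) = 2626471 + \left(\frac{408087}{766427} - \frac{2077176}{-1591775}\right) = 2626471 + \left(408087 \cdot \frac{1}{766427} - - \frac{2077176}{1591775}\right) = 2626471 + \left(\frac{408087}{766427} + \frac{2077176}{1591775}\right) = 2626471 + \frac{2241586454577}{1219979337925} = \frac{3204242593245667252}{1219979337925}$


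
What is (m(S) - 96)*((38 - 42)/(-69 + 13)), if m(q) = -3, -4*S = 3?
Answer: -99/14 ≈ -7.0714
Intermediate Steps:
S = -3/4 (S = -1/4*3 = -3/4 ≈ -0.75000)
(m(S) - 96)*((38 - 42)/(-69 + 13)) = (-3 - 96)*((38 - 42)/(-69 + 13)) = -(-396)/(-56) = -(-396)*(-1)/56 = -99*1/14 = -99/14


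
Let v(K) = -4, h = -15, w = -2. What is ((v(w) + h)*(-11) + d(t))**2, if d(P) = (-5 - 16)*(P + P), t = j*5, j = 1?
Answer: 1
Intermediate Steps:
t = 5 (t = 1*5 = 5)
d(P) = -42*P
((v(w) + h)*(-11) + d(t))**2 = ((-4 - 15)*(-11) - 42*5)**2 = (-19*(-11) - 210)**2 = (209 - 210)**2 = (-1)**2 = 1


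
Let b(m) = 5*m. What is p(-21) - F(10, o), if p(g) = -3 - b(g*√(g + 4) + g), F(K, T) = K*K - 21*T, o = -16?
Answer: -334 + 105*I*√17 ≈ -334.0 + 432.93*I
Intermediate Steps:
F(K, T) = K² - 21*T
p(g) = -3 - 5*g - 5*g*√(4 + g) (p(g) = -3 - 5*(g*√(g + 4) + g) = -3 - 5*(g*√(4 + g) + g) = -3 - 5*(g + g*√(4 + g)) = -3 - (5*g + 5*g*√(4 + g)) = -3 + (-5*g - 5*g*√(4 + g)) = -3 - 5*g - 5*g*√(4 + g))
p(-21) - F(10, o) = (-3 - 5*(-21)*(1 + √(4 - 21))) - (10² - 21*(-16)) = (-3 - 5*(-21)*(1 + √(-17))) - (100 + 336) = (-3 - 5*(-21)*(1 + I*√17)) - 1*436 = (-3 + (105 + 105*I*√17)) - 436 = (102 + 105*I*√17) - 436 = -334 + 105*I*√17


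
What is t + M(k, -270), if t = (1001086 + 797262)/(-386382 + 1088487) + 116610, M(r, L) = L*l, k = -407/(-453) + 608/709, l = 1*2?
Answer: 81495125698/702105 ≈ 1.1607e+5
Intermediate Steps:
l = 2
k = 563987/321177 (k = -407*(-1/453) + 608*(1/709) = 407/453 + 608/709 = 563987/321177 ≈ 1.7560)
M(r, L) = 2*L (M(r, L) = L*2 = 2*L)
t = 81874262398/702105 (t = 1798348/702105 + 116610 = 81874262398/702105 ≈ 1.1661e+5)
t + M(k, -270) = 81874262398/702105 + 2*(-270) = 81874262398/702105 - 540 = 81495125698/702105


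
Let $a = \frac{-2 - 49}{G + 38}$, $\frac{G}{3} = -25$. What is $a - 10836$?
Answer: $- \frac{400881}{37} \approx -10835.0$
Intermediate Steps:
$G = -75$ ($G = 3 \left(-25\right) = -75$)
$a = \frac{51}{37}$ ($a = \frac{-2 - 49}{-75 + 38} = - \frac{51}{-37} = \left(-51\right) \left(- \frac{1}{37}\right) = \frac{51}{37} \approx 1.3784$)
$a - 10836 = \frac{51}{37} - 10836 = - \frac{400881}{37}$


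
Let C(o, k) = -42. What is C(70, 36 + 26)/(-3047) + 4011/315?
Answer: 582607/45705 ≈ 12.747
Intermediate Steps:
C(70, 36 + 26)/(-3047) + 4011/315 = -42/(-3047) + 4011/315 = -42*(-1/3047) + 4011*(1/315) = 42/3047 + 191/15 = 582607/45705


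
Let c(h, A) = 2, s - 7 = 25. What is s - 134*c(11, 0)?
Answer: -236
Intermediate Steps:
s = 32 (s = 7 + 25 = 32)
s - 134*c(11, 0) = 32 - 134*2 = 32 - 268 = -236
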